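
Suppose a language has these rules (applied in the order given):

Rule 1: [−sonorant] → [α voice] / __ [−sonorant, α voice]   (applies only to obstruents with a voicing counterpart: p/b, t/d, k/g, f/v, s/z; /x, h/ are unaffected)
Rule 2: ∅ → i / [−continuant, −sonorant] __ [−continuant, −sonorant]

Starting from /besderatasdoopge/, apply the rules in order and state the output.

Rule 1 (regressive voicing assimilation): /s/ precedes the voiced obstruent /d/, so it voices to [z] by assimilation. /s/ precedes the voiced obstruent /d/, so it voices to [z] by assimilation. /p/ precedes the voiced obstruent /g/, so it voices to [b] by assimilation. /besderatasdoopge/ → bezderatazdoobge.
Rule 2 (stop-cluster i-epenthesis): /b/ and /g/ form a stop–stop cluster, so [i] is inserted between them. /bezderatazdoobge/ → bezderatazdoobige.

bezderatazdoobige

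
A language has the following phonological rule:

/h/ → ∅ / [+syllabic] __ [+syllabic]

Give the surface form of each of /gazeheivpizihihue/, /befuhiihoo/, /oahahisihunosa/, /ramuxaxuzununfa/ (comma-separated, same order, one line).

/gazeheivpizihihue/: /h/ occurs between vowels /e/ and /e/, so it deletes. /h/ occurs between vowels /i/ and /i/, so it deletes. /h/ occurs between vowels /i/ and /u/, so it deletes. → [gazeeivpiziiue].
/befuhiihoo/: /h/ occurs between vowels /u/ and /i/, so it deletes. /h/ occurs between vowels /i/ and /o/, so it deletes. → [befuiioo].
/oahahisihunosa/: /h/ occurs between vowels /a/ and /a/, so it deletes. /h/ occurs between vowels /a/ and /i/, so it deletes. /h/ occurs between vowels /i/ and /u/, so it deletes. → [oaaisiunosa].
/ramuxaxuzununfa/: the rule's environment is not met; surfaces unchanged as [ramuxaxuzununfa].

gazeeivpiziiue, befuiioo, oaaisiunosa, ramuxaxuzununfa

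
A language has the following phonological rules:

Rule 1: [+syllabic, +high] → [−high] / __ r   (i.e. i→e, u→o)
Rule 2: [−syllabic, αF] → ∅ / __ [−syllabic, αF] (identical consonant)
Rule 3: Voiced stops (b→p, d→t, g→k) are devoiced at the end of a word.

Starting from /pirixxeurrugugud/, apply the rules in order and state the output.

Rule 1 (pre-rhotic lowering): /i/ is a high vowel immediately before /r/, so it lowers to [e]. /u/ is a high vowel immediately before /r/, so it lowers to [o]. /pirixxeurrugugud/ → perixxeorrugugud.
Rule 2 (degemination): /xx/ is a geminate; the first /x/ deletes. /rr/ is a geminate; the first /r/ deletes. /perixxeorrugugud/ → perixeorugugud.
Rule 3 (final devoicing): /d/ is a voiced stop in word-final position, so it devoices to [t]. /perixeorugugud/ → perixeorugugut.

perixeorugugut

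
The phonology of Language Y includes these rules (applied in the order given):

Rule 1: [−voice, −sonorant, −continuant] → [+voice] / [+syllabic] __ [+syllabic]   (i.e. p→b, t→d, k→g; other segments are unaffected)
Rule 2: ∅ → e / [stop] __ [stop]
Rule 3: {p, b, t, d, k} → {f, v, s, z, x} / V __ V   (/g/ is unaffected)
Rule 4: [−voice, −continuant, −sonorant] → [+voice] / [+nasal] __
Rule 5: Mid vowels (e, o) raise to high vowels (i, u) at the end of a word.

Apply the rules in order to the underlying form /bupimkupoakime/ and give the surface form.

Rule 1 (intervocalic voicing): /p/ is a voiceless stop between vowels /u/ and /i/, so it voices to [b]. /p/ is a voiceless stop between vowels /u/ and /o/, so it voices to [b]. /k/ is a voiceless stop between vowels /a/ and /i/, so it voices to [g]. /bupimkupoakime/ → bubimkuboagime.
Rule 2 (stop-cluster e-epenthesis): no segment meets the environment; /bubimkuboagime/ is unchanged.
Rule 3 (intervocalic spirantization): /b/ is a stop between vowels /u/ and /i/, so it spirantizes to the fricative [v]. /b/ is a stop between vowels /u/ and /o/, so it spirantizes to the fricative [v]. /bubimkuboagime/ → buvimkuvoagime.
Rule 4 (post-nasal voicing): /k/ is a voiceless stop immediately after the nasal /m/, so it voices to [g]. /buvimkuvoagime/ → buvimguvoagime.
Rule 5 (final vowel raising): /e/ is a mid vowel in word-final position, so it raises to [i]. /buvimguvoagime/ → buvimguvoagimi.

buvimguvoagimi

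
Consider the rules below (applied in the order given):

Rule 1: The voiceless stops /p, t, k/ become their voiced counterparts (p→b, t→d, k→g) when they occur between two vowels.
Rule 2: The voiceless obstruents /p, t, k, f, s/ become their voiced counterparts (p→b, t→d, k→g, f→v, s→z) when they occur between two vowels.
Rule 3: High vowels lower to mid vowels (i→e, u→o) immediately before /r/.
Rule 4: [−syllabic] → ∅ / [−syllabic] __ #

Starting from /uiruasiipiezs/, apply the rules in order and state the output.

Rule 1 (intervocalic voicing): /p/ is a voiceless stop between vowels /i/ and /i/, so it voices to [b]. /uiruasiipiezs/ → uiruasiibiezs.
Rule 2 (intervocalic voicing): /s/ is a voiceless obstruent between vowels /a/ and /i/, so it voices to [z]. /uiruasiibiezs/ → uiruaziibiezs.
Rule 3 (pre-rhotic lowering): /i/ is a high vowel immediately before /r/, so it lowers to [e]. /uiruaziibiezs/ → ueruaziibiezs.
Rule 4 (final cluster simplification): /s/ is the second consonant of a word-final cluster /zs/, so it deletes. /ueruaziibiezs/ → ueruaziibiez.

ueruaziibiez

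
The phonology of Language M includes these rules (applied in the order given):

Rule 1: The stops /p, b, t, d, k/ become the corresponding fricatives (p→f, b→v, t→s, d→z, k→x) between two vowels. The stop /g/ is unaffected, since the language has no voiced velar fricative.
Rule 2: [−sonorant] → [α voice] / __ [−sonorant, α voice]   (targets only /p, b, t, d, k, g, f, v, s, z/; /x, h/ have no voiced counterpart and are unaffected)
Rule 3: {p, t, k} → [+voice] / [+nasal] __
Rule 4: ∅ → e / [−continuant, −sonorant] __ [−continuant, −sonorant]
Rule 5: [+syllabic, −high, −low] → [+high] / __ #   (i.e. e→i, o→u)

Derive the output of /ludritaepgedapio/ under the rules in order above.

ludrisaebegezafiu

Rule 1 (intervocalic spirantization): /t/ is a stop between vowels /i/ and /a/, so it spirantizes to the fricative [s]. /d/ is a stop between vowels /e/ and /a/, so it spirantizes to the fricative [z]. /p/ is a stop between vowels /a/ and /i/, so it spirantizes to the fricative [f]. /ludritaepgedapio/ → ludrisaepgezafio.
Rule 2 (regressive voicing assimilation): /p/ precedes the voiced obstruent /g/, so it voices to [b] by assimilation. /ludrisaepgezafio/ → ludrisaebgezafio.
Rule 3 (post-nasal voicing): no segment meets the environment; /ludrisaebgezafio/ is unchanged.
Rule 4 (stop-cluster e-epenthesis): /b/ and /g/ form a stop–stop cluster, so [e] is inserted between them. /ludrisaebgezafio/ → ludrisaebegezafio.
Rule 5 (final vowel raising): /o/ is a mid vowel in word-final position, so it raises to [u]. /ludrisaebegezafio/ → ludrisaebegezafiu.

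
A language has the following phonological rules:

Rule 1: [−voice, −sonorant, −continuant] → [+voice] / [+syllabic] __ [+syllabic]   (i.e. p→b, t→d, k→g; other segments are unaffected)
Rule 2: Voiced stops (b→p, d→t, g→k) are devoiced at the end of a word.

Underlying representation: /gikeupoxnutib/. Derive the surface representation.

Rule 1 (intervocalic voicing): /k/ is a voiceless stop between vowels /i/ and /e/, so it voices to [g]. /p/ is a voiceless stop between vowels /u/ and /o/, so it voices to [b]. /t/ is a voiceless stop between vowels /u/ and /i/, so it voices to [d]. /gikeupoxnutib/ → gigeuboxnudib.
Rule 2 (final devoicing): /b/ is a voiced stop in word-final position, so it devoices to [p]. /gigeuboxnudib/ → gigeuboxnudip.

gigeuboxnudip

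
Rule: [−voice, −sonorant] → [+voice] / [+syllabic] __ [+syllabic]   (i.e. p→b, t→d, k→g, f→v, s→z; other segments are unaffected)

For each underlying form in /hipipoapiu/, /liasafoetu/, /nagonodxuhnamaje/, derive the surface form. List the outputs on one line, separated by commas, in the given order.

/hipipoapiu/: /p/ is a voiceless obstruent between vowels /i/ and /i/, so it voices to [b]. /p/ is a voiceless obstruent between vowels /i/ and /o/, so it voices to [b]. /p/ is a voiceless obstruent between vowels /a/ and /i/, so it voices to [b]. → [hibiboabiu].
/liasafoetu/: /s/ is a voiceless obstruent between vowels /a/ and /a/, so it voices to [z]. /f/ is a voiceless obstruent between vowels /a/ and /o/, so it voices to [v]. /t/ is a voiceless obstruent between vowels /e/ and /u/, so it voices to [d]. → [liazavoedu].
/nagonodxuhnamaje/: the rule's environment is not met; surfaces unchanged as [nagonodxuhnamaje].

hibiboabiu, liazavoedu, nagonodxuhnamaje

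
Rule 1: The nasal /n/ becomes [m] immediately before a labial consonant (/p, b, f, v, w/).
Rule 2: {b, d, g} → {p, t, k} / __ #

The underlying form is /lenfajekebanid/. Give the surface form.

Rule 1 (nasal place assimilation): /n/ precedes the labial consonant /f/, so it assimilates in place to [m]. /lenfajekebanid/ → lemfajekebanid.
Rule 2 (final devoicing): /d/ is a voiced stop in word-final position, so it devoices to [t]. /lemfajekebanid/ → lemfajekebanit.

lemfajekebanit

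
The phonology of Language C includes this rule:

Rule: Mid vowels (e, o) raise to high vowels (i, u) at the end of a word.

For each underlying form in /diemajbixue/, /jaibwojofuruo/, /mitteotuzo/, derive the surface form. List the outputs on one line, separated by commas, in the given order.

diemajbixui, jaibwojofuruu, mitteotuzu

/diemajbixue/: /e/ is a mid vowel in word-final position, so it raises to [i]. → [diemajbixui].
/jaibwojofuruo/: /o/ is a mid vowel in word-final position, so it raises to [u]. → [jaibwojofuruu].
/mitteotuzo/: /o/ is a mid vowel in word-final position, so it raises to [u]. → [mitteotuzu].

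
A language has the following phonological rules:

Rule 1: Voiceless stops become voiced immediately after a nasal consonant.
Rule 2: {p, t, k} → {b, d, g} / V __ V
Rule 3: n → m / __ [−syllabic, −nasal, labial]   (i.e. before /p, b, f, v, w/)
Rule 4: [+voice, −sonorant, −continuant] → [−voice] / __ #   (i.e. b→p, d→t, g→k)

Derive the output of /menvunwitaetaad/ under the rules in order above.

memvumwidaedaat

Rule 1 (post-nasal voicing): no segment meets the environment; /menvunwitaetaad/ is unchanged.
Rule 2 (intervocalic voicing): /t/ is a voiceless stop between vowels /i/ and /a/, so it voices to [d]. /t/ is a voiceless stop between vowels /e/ and /a/, so it voices to [d]. /menvunwitaetaad/ → menvunwidaedaad.
Rule 3 (nasal place assimilation): /n/ precedes the labial consonant /v/, so it assimilates in place to [m]. /n/ precedes the labial consonant /w/, so it assimilates in place to [m]. /menvunwidaedaad/ → memvumwidaedaad.
Rule 4 (final devoicing): /d/ is a voiced stop in word-final position, so it devoices to [t]. /memvumwidaedaad/ → memvumwidaedaat.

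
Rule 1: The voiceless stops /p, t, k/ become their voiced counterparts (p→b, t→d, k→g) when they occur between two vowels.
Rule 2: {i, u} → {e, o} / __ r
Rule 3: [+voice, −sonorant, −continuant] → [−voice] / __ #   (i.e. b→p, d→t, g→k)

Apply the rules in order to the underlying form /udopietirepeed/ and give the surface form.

udobiederebeet

Rule 1 (intervocalic voicing): /p/ is a voiceless stop between vowels /o/ and /i/, so it voices to [b]. /t/ is a voiceless stop between vowels /e/ and /i/, so it voices to [d]. /p/ is a voiceless stop between vowels /e/ and /e/, so it voices to [b]. /udopietirepeed/ → udobiedirebeed.
Rule 2 (pre-rhotic lowering): /i/ is a high vowel immediately before /r/, so it lowers to [e]. /udobiedirebeed/ → udobiederebeed.
Rule 3 (final devoicing): /d/ is a voiced stop in word-final position, so it devoices to [t]. /udobiederebeed/ → udobiederebeet.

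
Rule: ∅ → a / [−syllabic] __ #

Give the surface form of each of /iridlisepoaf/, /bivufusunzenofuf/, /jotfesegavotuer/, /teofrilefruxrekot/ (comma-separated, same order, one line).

iridlisepoafa, bivufusunzenofufa, jotfesegavotuera, teofrilefruxrekota

/iridlisepoaf/: the form ends in the consonant /f/, so [a] is inserted word-finally. → [iridlisepoafa].
/bivufusunzenofuf/: the form ends in the consonant /f/, so [a] is inserted word-finally. → [bivufusunzenofufa].
/jotfesegavotuer/: the form ends in the consonant /r/, so [a] is inserted word-finally. → [jotfesegavotuera].
/teofrilefruxrekot/: the form ends in the consonant /t/, so [a] is inserted word-finally. → [teofrilefruxrekota].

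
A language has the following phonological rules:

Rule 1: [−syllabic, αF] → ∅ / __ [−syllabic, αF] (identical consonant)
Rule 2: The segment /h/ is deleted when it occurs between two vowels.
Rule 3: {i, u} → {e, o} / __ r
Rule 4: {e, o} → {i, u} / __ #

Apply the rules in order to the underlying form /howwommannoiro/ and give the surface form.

howomanoeru

Rule 1 (degemination): /ww/ is a geminate; the first /w/ deletes. /mm/ is a geminate; the first /m/ deletes. /nn/ is a geminate; the first /n/ deletes. /howwommannoiro/ → howomanoiro.
Rule 2 (intervocalic h-deletion): no segment meets the environment; /howomanoiro/ is unchanged.
Rule 3 (pre-rhotic lowering): /i/ is a high vowel immediately before /r/, so it lowers to [e]. /howomanoiro/ → howomanoero.
Rule 4 (final vowel raising): /o/ is a mid vowel in word-final position, so it raises to [u]. /howomanoero/ → howomanoeru.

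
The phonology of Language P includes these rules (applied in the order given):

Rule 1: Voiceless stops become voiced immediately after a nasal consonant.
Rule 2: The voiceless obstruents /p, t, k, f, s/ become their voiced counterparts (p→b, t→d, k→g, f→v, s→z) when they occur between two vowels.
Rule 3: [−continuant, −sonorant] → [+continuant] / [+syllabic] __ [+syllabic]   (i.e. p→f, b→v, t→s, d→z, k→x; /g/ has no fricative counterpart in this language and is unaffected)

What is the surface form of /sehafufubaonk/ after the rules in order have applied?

Rule 1 (post-nasal voicing): /k/ is a voiceless stop immediately after the nasal /n/, so it voices to [g]. /sehafufubaonk/ → sehafufubaong.
Rule 2 (intervocalic voicing): /f/ is a voiceless obstruent between vowels /a/ and /u/, so it voices to [v]. /f/ is a voiceless obstruent between vowels /u/ and /u/, so it voices to [v]. /sehafufubaong/ → sehavuvubaong.
Rule 3 (intervocalic spirantization): /b/ is a stop between vowels /u/ and /a/, so it spirantizes to the fricative [v]. /sehavuvubaong/ → sehavuvuvaong.

sehavuvuvaong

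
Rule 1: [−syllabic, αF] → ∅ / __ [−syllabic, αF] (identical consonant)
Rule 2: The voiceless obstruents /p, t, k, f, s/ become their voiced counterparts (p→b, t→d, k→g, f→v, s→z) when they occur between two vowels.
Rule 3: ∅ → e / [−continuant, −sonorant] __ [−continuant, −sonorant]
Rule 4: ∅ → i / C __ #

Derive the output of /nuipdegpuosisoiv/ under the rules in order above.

Rule 1 (degemination): no segment meets the environment; /nuipdegpuosisoiv/ is unchanged.
Rule 2 (intervocalic voicing): /s/ is a voiceless obstruent between vowels /o/ and /i/, so it voices to [z]. /s/ is a voiceless obstruent between vowels /i/ and /o/, so it voices to [z]. /nuipdegpuosisoiv/ → nuipdegpuozizoiv.
Rule 3 (stop-cluster e-epenthesis): /p/ and /d/ form a stop–stop cluster, so [e] is inserted between them. /g/ and /p/ form a stop–stop cluster, so [e] is inserted between them. /nuipdegpuozizoiv/ → nuipedegepuozizoiv.
Rule 4 (final i-epenthesis): the form ends in the consonant /v/, so [i] is inserted word-finally. /nuipedegepuozizoiv/ → nuipedegepuozizoivi.

nuipedegepuozizoivi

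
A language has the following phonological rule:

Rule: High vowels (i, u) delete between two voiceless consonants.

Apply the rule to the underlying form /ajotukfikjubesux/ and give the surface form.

ajotkfkjubesx

/u/ is a high vowel flanked by voiceless consonants /t/ and /k/, so it deletes.
/i/ is a high vowel flanked by voiceless consonants /f/ and /k/, so it deletes.
/u/ is a high vowel flanked by voiceless consonants /s/ and /x/, so it deletes.
Surface form: [ajotkfkjubesx].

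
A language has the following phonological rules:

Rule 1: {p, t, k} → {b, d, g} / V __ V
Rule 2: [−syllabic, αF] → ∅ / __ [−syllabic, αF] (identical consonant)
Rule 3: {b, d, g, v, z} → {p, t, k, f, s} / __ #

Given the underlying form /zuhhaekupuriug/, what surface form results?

zuhaeguburiuk

Rule 1 (intervocalic voicing): /k/ is a voiceless stop between vowels /e/ and /u/, so it voices to [g]. /p/ is a voiceless stop between vowels /u/ and /u/, so it voices to [b]. /zuhhaekupuriug/ → zuhhaeguburiug.
Rule 2 (degemination): /hh/ is a geminate; the first /h/ deletes. /zuhhaeguburiug/ → zuhaeguburiug.
Rule 3 (final devoicing): /g/ is a voiced obstruent in word-final position, so it devoices to [k]. /zuhaeguburiug/ → zuhaeguburiuk.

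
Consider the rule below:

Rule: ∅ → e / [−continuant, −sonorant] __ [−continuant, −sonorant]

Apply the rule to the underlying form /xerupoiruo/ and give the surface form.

xerupoiruo

No segment of /xerupoiruo/ meets the structural description of the rule, so the form surfaces unchanged.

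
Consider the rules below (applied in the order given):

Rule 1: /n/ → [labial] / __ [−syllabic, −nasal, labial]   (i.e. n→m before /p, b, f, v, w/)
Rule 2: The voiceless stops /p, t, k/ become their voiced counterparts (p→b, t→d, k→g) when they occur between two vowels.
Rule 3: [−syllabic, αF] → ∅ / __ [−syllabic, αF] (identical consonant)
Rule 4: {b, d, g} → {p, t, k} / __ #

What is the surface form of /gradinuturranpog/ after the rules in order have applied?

gradinudurampok

Rule 1 (nasal place assimilation): /n/ precedes the labial consonant /p/, so it assimilates in place to [m]. /gradinuturranpog/ → gradinuturrampog.
Rule 2 (intervocalic voicing): /t/ is a voiceless stop between vowels /u/ and /u/, so it voices to [d]. /gradinuturrampog/ → gradinudurrampog.
Rule 3 (degemination): /rr/ is a geminate; the first /r/ deletes. /gradinudurrampog/ → gradinudurampog.
Rule 4 (final devoicing): /g/ is a voiced stop in word-final position, so it devoices to [k]. /gradinudurampog/ → gradinudurampok.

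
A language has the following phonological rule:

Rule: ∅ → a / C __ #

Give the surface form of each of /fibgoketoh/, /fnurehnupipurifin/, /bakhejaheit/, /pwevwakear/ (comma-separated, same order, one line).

fibgoketoha, fnurehnupipurifina, bakhejaheita, pwevwakeara

/fibgoketoh/: the form ends in the consonant /h/, so [a] is inserted word-finally. → [fibgoketoha].
/fnurehnupipurifin/: the form ends in the consonant /n/, so [a] is inserted word-finally. → [fnurehnupipurifina].
/bakhejaheit/: the form ends in the consonant /t/, so [a] is inserted word-finally. → [bakhejaheita].
/pwevwakear/: the form ends in the consonant /r/, so [a] is inserted word-finally. → [pwevwakeara].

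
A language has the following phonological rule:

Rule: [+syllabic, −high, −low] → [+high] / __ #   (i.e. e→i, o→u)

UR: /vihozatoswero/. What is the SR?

Scanning /vihozatoswero/: /o/ at position 4 is not in the conditioning environment; /o/ at position 8 is not in the conditioning environment; /e/ at position 11 is not in the conditioning environment; /o/ is a mid vowel in word-final position, so it raises to [u].
Result: [vihozatosweru].

vihozatosweru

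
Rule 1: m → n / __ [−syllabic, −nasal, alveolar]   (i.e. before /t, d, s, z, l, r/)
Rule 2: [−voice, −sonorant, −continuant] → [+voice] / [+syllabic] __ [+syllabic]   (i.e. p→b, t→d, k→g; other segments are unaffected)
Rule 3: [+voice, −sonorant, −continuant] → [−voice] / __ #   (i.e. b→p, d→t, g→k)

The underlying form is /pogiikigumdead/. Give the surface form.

pogiigigundeat

Rule 1 (nasal place assimilation): /m/ precedes the alveolar consonant /d/, so it assimilates in place to [n]. /pogiikigumdead/ → pogiikigundead.
Rule 2 (intervocalic voicing): /k/ is a voiceless stop between vowels /i/ and /i/, so it voices to [g]. /pogiikigundead/ → pogiigigundead.
Rule 3 (final devoicing): /d/ is a voiced stop in word-final position, so it devoices to [t]. /pogiigigundead/ → pogiigigundeat.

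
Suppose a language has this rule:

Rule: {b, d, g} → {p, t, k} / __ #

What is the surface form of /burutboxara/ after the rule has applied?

burutboxara

No segment of /burutboxara/ meets the structural description of the rule, so the form surfaces unchanged.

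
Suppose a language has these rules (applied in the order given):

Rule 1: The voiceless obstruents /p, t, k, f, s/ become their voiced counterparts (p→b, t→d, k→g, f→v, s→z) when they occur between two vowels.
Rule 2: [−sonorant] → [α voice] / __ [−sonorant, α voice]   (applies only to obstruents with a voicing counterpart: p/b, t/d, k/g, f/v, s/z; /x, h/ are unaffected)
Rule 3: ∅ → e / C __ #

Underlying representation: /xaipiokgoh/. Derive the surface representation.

xaibioggohe

Rule 1 (intervocalic voicing): /p/ is a voiceless obstruent between vowels /i/ and /i/, so it voices to [b]. /xaipiokgoh/ → xaibiokgoh.
Rule 2 (regressive voicing assimilation): /k/ precedes the voiced obstruent /g/, so it voices to [g] by assimilation. /xaibiokgoh/ → xaibioggoh.
Rule 3 (final e-epenthesis): the form ends in the consonant /h/, so [e] is inserted word-finally. /xaibioggoh/ → xaibioggohe.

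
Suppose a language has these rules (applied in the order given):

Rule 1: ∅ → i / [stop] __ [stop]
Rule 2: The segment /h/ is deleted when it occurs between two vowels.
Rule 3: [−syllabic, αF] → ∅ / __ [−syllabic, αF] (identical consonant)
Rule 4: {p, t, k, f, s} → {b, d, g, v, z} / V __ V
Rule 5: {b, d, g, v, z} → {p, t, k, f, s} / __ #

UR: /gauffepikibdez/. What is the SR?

Rule 1 (stop-cluster i-epenthesis): /b/ and /d/ form a stop–stop cluster, so [i] is inserted between them. /gauffepikibdez/ → gauffepikibidez.
Rule 2 (intervocalic h-deletion): no segment meets the environment; /gauffepikibidez/ is unchanged.
Rule 3 (degemination): /ff/ is a geminate; the first /f/ deletes. /gauffepikibidez/ → gaufepikibidez.
Rule 4 (intervocalic voicing): /f/ is a voiceless obstruent between vowels /u/ and /e/, so it voices to [v]. /p/ is a voiceless obstruent between vowels /e/ and /i/, so it voices to [b]. /k/ is a voiceless obstruent between vowels /i/ and /i/, so it voices to [g]. /gaufepikibidez/ → gauvebigibidez.
Rule 5 (final devoicing): /z/ is a voiced obstruent in word-final position, so it devoices to [s]. /gauvebigibidez/ → gauvebigibides.

gauvebigibides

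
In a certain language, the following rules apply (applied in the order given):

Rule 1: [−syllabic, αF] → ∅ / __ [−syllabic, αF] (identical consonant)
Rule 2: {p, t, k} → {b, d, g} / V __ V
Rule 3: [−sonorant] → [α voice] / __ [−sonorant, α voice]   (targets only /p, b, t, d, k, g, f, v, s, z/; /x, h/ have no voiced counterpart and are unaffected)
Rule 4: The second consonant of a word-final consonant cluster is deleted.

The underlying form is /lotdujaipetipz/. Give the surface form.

loddujaibedib

Rule 1 (degemination): no segment meets the environment; /lotdujaipetipz/ is unchanged.
Rule 2 (intervocalic voicing): /p/ is a voiceless stop between vowels /i/ and /e/, so it voices to [b]. /t/ is a voiceless stop between vowels /e/ and /i/, so it voices to [d]. /lotdujaipetipz/ → lotdujaibedipz.
Rule 3 (regressive voicing assimilation): /t/ precedes the voiced obstruent /d/, so it voices to [d] by assimilation. /p/ precedes the voiced obstruent /z/, so it voices to [b] by assimilation. /lotdujaibedipz/ → loddujaibedibz.
Rule 4 (final cluster simplification): /z/ is the second consonant of a word-final cluster /bz/, so it deletes. /loddujaibedibz/ → loddujaibedib.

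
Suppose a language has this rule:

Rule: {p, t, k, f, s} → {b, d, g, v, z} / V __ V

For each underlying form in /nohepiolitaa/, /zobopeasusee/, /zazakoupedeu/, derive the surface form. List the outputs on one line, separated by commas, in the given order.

/nohepiolitaa/: /p/ is a voiceless obstruent between vowels /e/ and /i/, so it voices to [b]. /t/ is a voiceless obstruent between vowels /i/ and /a/, so it voices to [d]. → [nohebiolidaa].
/zobopeasusee/: /p/ is a voiceless obstruent between vowels /o/ and /e/, so it voices to [b]. /s/ is a voiceless obstruent between vowels /a/ and /u/, so it voices to [z]. /s/ is a voiceless obstruent between vowels /u/ and /e/, so it voices to [z]. → [zobobeazuzee].
/zazakoupedeu/: /k/ is a voiceless obstruent between vowels /a/ and /o/, so it voices to [g]. /p/ is a voiceless obstruent between vowels /u/ and /e/, so it voices to [b]. → [zazagoubedeu].

nohebiolidaa, zobobeazuzee, zazagoubedeu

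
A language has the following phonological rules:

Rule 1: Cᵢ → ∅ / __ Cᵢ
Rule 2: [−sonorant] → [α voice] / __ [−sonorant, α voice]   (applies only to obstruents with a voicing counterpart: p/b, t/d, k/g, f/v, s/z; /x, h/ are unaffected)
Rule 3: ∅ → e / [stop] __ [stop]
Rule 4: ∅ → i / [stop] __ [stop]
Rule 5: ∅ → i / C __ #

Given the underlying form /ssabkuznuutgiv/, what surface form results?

Rule 1 (degemination): /ss/ is a geminate; the first /s/ deletes. /ssabkuznuutgiv/ → sabkuznuutgiv.
Rule 2 (regressive voicing assimilation): /b/ precedes the voiceless obstruent /k/, so it devoices to [p] by assimilation. /t/ precedes the voiced obstruent /g/, so it voices to [d] by assimilation. /sabkuznuutgiv/ → sapkuznuudgiv.
Rule 3 (stop-cluster e-epenthesis): /p/ and /k/ form a stop–stop cluster, so [e] is inserted between them. /d/ and /g/ form a stop–stop cluster, so [e] is inserted between them. /sapkuznuudgiv/ → sapekuznuudegiv.
Rule 4 (stop-cluster i-epenthesis): no segment meets the environment; /sapekuznuudegiv/ is unchanged.
Rule 5 (final i-epenthesis): the form ends in the consonant /v/, so [i] is inserted word-finally. /sapekuznuudegiv/ → sapekuznuudegivi.

sapekuznuudegivi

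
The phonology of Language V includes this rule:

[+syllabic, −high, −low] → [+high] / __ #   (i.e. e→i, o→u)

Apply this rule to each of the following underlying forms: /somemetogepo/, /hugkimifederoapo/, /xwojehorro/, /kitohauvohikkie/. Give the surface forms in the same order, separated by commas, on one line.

/somemetogepo/: /o/ is a mid vowel in word-final position, so it raises to [u]. → [somemetogepu].
/hugkimifederoapo/: /o/ is a mid vowel in word-final position, so it raises to [u]. → [hugkimifederoapu].
/xwojehorro/: /o/ is a mid vowel in word-final position, so it raises to [u]. → [xwojehorru].
/kitohauvohikkie/: /e/ is a mid vowel in word-final position, so it raises to [i]. → [kitohauvohikkii].

somemetogepu, hugkimifederoapu, xwojehorru, kitohauvohikkii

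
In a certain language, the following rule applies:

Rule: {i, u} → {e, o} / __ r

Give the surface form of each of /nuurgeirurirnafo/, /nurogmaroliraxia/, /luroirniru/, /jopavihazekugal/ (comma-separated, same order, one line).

/nuurgeirurirnafo/: /u/ is a high vowel immediately before /r/, so it lowers to [o]. /i/ is a high vowel immediately before /r/, so it lowers to [e]. /u/ is a high vowel immediately before /r/, so it lowers to [o]. /i/ is a high vowel immediately before /r/, so it lowers to [e]. → [nuorgeerorernafo].
/nurogmaroliraxia/: /u/ is a high vowel immediately before /r/, so it lowers to [o]. /i/ is a high vowel immediately before /r/, so it lowers to [e]. → [norogmaroleraxia].
/luroirniru/: /u/ is a high vowel immediately before /r/, so it lowers to [o]. /i/ is a high vowel immediately before /r/, so it lowers to [e]. /i/ is a high vowel immediately before /r/, so it lowers to [e]. → [loroerneru].
/jopavihazekugal/: the rule's environment is not met; surfaces unchanged as [jopavihazekugal].

nuorgeerorernafo, norogmaroleraxia, loroerneru, jopavihazekugal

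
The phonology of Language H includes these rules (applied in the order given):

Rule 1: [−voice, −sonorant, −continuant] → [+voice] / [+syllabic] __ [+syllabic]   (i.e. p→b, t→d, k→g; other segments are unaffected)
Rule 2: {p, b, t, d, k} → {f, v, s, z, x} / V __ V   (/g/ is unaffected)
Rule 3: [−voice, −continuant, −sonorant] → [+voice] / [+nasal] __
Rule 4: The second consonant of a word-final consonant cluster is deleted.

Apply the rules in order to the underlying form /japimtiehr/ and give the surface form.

javimdieh

Rule 1 (intervocalic voicing): /p/ is a voiceless stop between vowels /a/ and /i/, so it voices to [b]. /japimtiehr/ → jabimtiehr.
Rule 2 (intervocalic spirantization): /b/ is a stop between vowels /a/ and /i/, so it spirantizes to the fricative [v]. /jabimtiehr/ → javimtiehr.
Rule 3 (post-nasal voicing): /t/ is a voiceless stop immediately after the nasal /m/, so it voices to [d]. /javimtiehr/ → javimdiehr.
Rule 4 (final cluster simplification): /r/ is the second consonant of a word-final cluster /hr/, so it deletes. /javimdiehr/ → javimdieh.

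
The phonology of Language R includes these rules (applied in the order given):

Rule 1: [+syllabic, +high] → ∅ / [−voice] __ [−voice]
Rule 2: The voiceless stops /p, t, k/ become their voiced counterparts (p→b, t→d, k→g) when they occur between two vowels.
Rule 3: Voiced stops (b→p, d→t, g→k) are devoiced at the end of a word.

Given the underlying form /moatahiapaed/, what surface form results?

moadahiabaet

Rule 1 (high vowel syncope): no segment meets the environment; /moatahiapaed/ is unchanged.
Rule 2 (intervocalic voicing): /t/ is a voiceless stop between vowels /a/ and /a/, so it voices to [d]. /p/ is a voiceless stop between vowels /a/ and /a/, so it voices to [b]. /moatahiapaed/ → moadahiabaed.
Rule 3 (final devoicing): /d/ is a voiced stop in word-final position, so it devoices to [t]. /moadahiabaed/ → moadahiabaet.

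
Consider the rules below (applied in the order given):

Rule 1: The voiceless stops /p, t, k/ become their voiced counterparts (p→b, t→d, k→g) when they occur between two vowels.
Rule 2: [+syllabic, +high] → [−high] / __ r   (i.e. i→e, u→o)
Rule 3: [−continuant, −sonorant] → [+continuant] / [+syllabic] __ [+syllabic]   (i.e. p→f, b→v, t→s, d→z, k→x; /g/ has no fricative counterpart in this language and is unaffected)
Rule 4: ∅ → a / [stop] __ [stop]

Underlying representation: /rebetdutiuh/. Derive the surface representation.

revetaduziuh

Rule 1 (intervocalic voicing): /t/ is a voiceless stop between vowels /u/ and /i/, so it voices to [d]. /rebetdutiuh/ → rebetdudiuh.
Rule 2 (pre-rhotic lowering): no segment meets the environment; /rebetdudiuh/ is unchanged.
Rule 3 (intervocalic spirantization): /b/ is a stop between vowels /e/ and /e/, so it spirantizes to the fricative [v]. /d/ is a stop between vowels /u/ and /i/, so it spirantizes to the fricative [z]. /rebetdudiuh/ → revetduziuh.
Rule 4 (stop-cluster a-epenthesis): /t/ and /d/ form a stop–stop cluster, so [a] is inserted between them. /revetduziuh/ → revetaduziuh.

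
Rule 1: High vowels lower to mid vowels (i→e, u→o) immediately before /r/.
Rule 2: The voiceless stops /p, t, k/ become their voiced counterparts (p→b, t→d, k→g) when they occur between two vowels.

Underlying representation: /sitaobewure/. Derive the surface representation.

Rule 1 (pre-rhotic lowering): /u/ is a high vowel immediately before /r/, so it lowers to [o]. /sitaobewure/ → sitaobewore.
Rule 2 (intervocalic voicing): /t/ is a voiceless stop between vowels /i/ and /a/, so it voices to [d]. /sitaobewore/ → sidaobewore.

sidaobewore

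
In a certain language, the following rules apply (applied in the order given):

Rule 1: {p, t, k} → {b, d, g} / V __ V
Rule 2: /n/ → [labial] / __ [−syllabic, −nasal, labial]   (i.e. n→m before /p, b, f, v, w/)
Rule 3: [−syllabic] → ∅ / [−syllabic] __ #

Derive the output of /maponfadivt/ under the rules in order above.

mabomfadiv

Rule 1 (intervocalic voicing): /p/ is a voiceless stop between vowels /a/ and /o/, so it voices to [b]. /maponfadivt/ → mabonfadivt.
Rule 2 (nasal place assimilation): /n/ precedes the labial consonant /f/, so it assimilates in place to [m]. /mabonfadivt/ → mabomfadivt.
Rule 3 (final cluster simplification): /t/ is the second consonant of a word-final cluster /vt/, so it deletes. /mabomfadivt/ → mabomfadiv.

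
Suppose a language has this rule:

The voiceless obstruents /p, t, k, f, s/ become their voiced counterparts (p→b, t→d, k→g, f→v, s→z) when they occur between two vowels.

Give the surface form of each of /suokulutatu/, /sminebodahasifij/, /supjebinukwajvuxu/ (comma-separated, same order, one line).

suoguludadu, sminebodahazivij, supjebinukwajvuxu

/suokulutatu/: /k/ is a voiceless obstruent between vowels /o/ and /u/, so it voices to [g]. /t/ is a voiceless obstruent between vowels /u/ and /a/, so it voices to [d]. /t/ is a voiceless obstruent between vowels /a/ and /u/, so it voices to [d]. → [suoguludadu].
/sminebodahasifij/: /s/ is a voiceless obstruent between vowels /a/ and /i/, so it voices to [z]. /f/ is a voiceless obstruent between vowels /i/ and /i/, so it voices to [v]. → [sminebodahazivij].
/supjebinukwajvuxu/: the rule's environment is not met; surfaces unchanged as [supjebinukwajvuxu].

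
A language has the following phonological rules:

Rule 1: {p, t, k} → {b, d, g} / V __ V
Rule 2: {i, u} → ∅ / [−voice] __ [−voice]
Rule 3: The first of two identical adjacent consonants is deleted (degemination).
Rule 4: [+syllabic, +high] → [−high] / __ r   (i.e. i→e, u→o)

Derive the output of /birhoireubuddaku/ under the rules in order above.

berhoereubudagu

Rule 1 (intervocalic voicing): /k/ is a voiceless stop between vowels /a/ and /u/, so it voices to [g]. /birhoireubuddaku/ → birhoireubuddagu.
Rule 2 (high vowel syncope): no segment meets the environment; /birhoireubuddagu/ is unchanged.
Rule 3 (degemination): /dd/ is a geminate; the first /d/ deletes. /birhoireubuddagu/ → birhoireubudagu.
Rule 4 (pre-rhotic lowering): /i/ is a high vowel immediately before /r/, so it lowers to [e]. /i/ is a high vowel immediately before /r/, so it lowers to [e]. /birhoireubudagu/ → berhoereubudagu.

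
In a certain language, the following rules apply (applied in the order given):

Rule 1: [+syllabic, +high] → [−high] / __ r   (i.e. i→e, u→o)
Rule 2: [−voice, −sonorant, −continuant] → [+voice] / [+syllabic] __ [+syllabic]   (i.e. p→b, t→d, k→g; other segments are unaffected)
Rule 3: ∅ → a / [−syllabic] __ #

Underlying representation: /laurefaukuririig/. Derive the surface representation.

laorefaugoreriiga

Rule 1 (pre-rhotic lowering): /u/ is a high vowel immediately before /r/, so it lowers to [o]. /u/ is a high vowel immediately before /r/, so it lowers to [o]. /i/ is a high vowel immediately before /r/, so it lowers to [e]. /laurefaukuririig/ → laorefaukoreriig.
Rule 2 (intervocalic voicing): /k/ is a voiceless stop between vowels /u/ and /o/, so it voices to [g]. /laorefaukoreriig/ → laorefaugoreriig.
Rule 3 (final a-epenthesis): the form ends in the consonant /g/, so [a] is inserted word-finally. /laorefaugoreriig/ → laorefaugoreriiga.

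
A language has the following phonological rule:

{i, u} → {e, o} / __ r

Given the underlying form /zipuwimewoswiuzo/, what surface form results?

No segment of /zipuwimewoswiuzo/ meets the structural description of the rule, so the form surfaces unchanged.

zipuwimewoswiuzo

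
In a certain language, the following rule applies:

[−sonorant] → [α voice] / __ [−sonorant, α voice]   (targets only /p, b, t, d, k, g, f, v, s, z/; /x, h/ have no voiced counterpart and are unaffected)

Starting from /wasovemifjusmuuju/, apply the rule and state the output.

wasovemifjusmuuju

No segment of /wasovemifjusmuuju/ meets the structural description of the rule, so the form surfaces unchanged.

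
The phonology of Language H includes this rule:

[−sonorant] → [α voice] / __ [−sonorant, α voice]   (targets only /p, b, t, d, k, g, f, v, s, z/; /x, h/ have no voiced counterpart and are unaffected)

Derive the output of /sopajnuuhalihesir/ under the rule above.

sopajnuuhalihesir

No segment of /sopajnuuhalihesir/ meets the structural description of the rule, so the form surfaces unchanged.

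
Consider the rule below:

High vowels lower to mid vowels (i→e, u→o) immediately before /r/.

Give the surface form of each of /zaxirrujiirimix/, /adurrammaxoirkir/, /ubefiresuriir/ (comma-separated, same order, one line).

zaxerrujierimix, adorrammaxoerker, ubeferesorier

/zaxirrujiirimix/: /i/ is a high vowel immediately before /r/, so it lowers to [e]. /i/ is a high vowel immediately before /r/, so it lowers to [e]. → [zaxerrujierimix].
/adurrammaxoirkir/: /u/ is a high vowel immediately before /r/, so it lowers to [o]. /i/ is a high vowel immediately before /r/, so it lowers to [e]. /i/ is a high vowel immediately before /r/, so it lowers to [e]. → [adorrammaxoerker].
/ubefiresuriir/: /i/ is a high vowel immediately before /r/, so it lowers to [e]. /u/ is a high vowel immediately before /r/, so it lowers to [o]. /i/ is a high vowel immediately before /r/, so it lowers to [e]. → [ubeferesorier].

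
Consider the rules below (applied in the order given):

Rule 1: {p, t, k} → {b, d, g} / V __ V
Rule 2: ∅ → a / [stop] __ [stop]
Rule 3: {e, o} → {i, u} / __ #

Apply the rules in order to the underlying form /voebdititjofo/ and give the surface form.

Rule 1 (intervocalic voicing): /t/ is a voiceless stop between vowels /i/ and /i/, so it voices to [d]. /voebdititjofo/ → voebdiditjofo.
Rule 2 (stop-cluster a-epenthesis): /b/ and /d/ form a stop–stop cluster, so [a] is inserted between them. /voebdiditjofo/ → voebadiditjofo.
Rule 3 (final vowel raising): /o/ is a mid vowel in word-final position, so it raises to [u]. /voebadiditjofo/ → voebadiditjofu.

voebadiditjofu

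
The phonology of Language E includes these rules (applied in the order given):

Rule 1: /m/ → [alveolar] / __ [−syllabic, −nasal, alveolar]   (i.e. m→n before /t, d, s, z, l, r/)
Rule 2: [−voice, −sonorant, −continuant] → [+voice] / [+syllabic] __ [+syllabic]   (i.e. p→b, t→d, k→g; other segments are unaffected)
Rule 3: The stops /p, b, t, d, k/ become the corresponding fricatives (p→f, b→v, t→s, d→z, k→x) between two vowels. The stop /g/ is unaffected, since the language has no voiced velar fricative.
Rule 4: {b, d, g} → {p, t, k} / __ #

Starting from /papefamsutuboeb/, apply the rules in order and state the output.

Rule 1 (nasal place assimilation): /m/ precedes the alveolar consonant /s/, so it assimilates in place to [n]. /papefamsutuboeb/ → papefansutuboeb.
Rule 2 (intervocalic voicing): /p/ is a voiceless stop between vowels /a/ and /e/, so it voices to [b]. /t/ is a voiceless stop between vowels /u/ and /u/, so it voices to [d]. /papefansutuboeb/ → pabefansuduboeb.
Rule 3 (intervocalic spirantization): /b/ is a stop between vowels /a/ and /e/, so it spirantizes to the fricative [v]. /d/ is a stop between vowels /u/ and /u/, so it spirantizes to the fricative [z]. /b/ is a stop between vowels /u/ and /o/, so it spirantizes to the fricative [v]. /pabefansuduboeb/ → pavefansuzuvoeb.
Rule 4 (final devoicing): /b/ is a voiced stop in word-final position, so it devoices to [p]. /pavefansuzuvoeb/ → pavefansuzuvoep.

pavefansuzuvoep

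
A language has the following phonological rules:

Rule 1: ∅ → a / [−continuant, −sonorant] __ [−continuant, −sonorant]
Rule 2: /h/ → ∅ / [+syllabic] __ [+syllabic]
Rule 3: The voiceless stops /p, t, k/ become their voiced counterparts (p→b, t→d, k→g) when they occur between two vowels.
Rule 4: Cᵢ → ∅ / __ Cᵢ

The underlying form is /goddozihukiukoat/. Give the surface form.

godadoziugiugoat

Rule 1 (stop-cluster a-epenthesis): /d/ and /d/ form a stop–stop cluster, so [a] is inserted between them. /goddozihukiukoat/ → godadozihukiukoat.
Rule 2 (intervocalic h-deletion): /h/ occurs between vowels /i/ and /u/, so it deletes. /godadozihukiukoat/ → godadoziukiukoat.
Rule 3 (intervocalic voicing): /k/ is a voiceless stop between vowels /u/ and /i/, so it voices to [g]. /k/ is a voiceless stop between vowels /u/ and /o/, so it voices to [g]. /godadoziukiukoat/ → godadoziugiugoat.
Rule 4 (degemination): no segment meets the environment; /godadoziugiugoat/ is unchanged.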